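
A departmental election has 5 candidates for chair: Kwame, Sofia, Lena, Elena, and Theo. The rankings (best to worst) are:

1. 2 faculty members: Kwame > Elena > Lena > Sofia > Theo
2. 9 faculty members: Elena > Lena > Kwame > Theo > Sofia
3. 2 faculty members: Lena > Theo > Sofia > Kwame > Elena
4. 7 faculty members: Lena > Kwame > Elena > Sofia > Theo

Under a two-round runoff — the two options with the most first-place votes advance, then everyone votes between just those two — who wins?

Elena

Round 1 first-place votes: Kwame 2, Sofia 0, Lena 9, Elena 9, Theo 0.
Lena and Elena advance.
Runoff: Lena is preferred to Elena by 9 voters; Elena by 11.
Elena wins the runoff.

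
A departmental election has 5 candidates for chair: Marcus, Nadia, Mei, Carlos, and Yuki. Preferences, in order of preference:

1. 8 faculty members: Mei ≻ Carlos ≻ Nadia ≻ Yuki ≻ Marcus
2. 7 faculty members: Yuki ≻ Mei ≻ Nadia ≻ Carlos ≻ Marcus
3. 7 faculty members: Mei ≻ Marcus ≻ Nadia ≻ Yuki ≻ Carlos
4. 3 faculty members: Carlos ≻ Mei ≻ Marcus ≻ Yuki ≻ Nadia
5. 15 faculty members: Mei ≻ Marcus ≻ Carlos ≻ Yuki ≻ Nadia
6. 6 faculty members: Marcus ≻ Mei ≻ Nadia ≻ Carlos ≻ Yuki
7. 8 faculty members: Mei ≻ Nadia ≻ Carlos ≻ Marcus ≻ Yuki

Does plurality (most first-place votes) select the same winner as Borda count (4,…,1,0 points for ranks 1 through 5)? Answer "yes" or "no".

Plurality — first-place votes: Marcus 6, Nadia 0, Mei 38, Carlos 3, Yuki 7. Winner: Mei.
Borda — scores: Marcus 104, Nadia 80, Mei 200, Carlos 95, Yuki 61. Winner: Mei.
The two methods agree.

yes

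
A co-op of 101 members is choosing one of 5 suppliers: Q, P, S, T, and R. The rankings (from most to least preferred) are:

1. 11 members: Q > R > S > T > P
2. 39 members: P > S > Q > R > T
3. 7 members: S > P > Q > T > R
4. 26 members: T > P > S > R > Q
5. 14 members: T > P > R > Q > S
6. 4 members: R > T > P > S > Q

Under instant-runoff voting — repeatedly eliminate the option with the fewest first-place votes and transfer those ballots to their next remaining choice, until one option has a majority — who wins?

Round 1: Q 11, P 39, S 7, T 40, R 4. Eliminate R.
Round 2: Q 11, P 39, S 7, T 44. Eliminate S.
Round 3: Q 11, P 46, T 44. Eliminate Q.
Round 4: P 46, T 55. T has a majority.

T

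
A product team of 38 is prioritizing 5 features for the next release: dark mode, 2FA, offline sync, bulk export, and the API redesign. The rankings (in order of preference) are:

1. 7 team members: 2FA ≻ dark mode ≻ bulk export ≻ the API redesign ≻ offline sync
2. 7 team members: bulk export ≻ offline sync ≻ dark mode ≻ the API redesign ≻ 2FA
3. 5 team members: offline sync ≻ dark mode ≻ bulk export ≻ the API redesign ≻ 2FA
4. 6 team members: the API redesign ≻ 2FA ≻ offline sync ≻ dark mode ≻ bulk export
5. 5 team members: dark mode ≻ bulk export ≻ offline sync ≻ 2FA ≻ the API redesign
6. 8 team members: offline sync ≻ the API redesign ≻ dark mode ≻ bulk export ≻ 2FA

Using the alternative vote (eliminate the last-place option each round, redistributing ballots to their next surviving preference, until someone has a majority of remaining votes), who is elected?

Round 1: dark mode 5, 2FA 7, offline sync 13, bulk export 7, the API redesign 6. Eliminate dark mode.
Round 2: 2FA 7, offline sync 13, bulk export 12, the API redesign 6. Eliminate the API redesign.
Round 3: 2FA 13, offline sync 13, bulk export 12. Eliminate bulk export.
Round 4: 2FA 13, offline sync 25. Offline sync has a majority.

offline sync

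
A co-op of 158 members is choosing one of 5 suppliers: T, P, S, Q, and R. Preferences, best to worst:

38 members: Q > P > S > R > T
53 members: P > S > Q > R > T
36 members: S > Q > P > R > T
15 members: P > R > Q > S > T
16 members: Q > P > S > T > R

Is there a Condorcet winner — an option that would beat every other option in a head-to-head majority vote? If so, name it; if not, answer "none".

Checking pairwise contests:
P beats T 158–0.
Q beats P 90–68.
P beats S 122–36.
S beats Q 89–69.
P beats R 158–0.
Every option loses at least one head-to-head, so there is no Condorcet winner.

none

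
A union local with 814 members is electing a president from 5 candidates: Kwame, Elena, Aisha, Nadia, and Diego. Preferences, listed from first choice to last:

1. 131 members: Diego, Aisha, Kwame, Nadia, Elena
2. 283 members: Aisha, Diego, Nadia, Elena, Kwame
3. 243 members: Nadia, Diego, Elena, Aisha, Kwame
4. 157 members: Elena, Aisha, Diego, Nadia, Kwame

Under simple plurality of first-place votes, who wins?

First-place votes: Kwame 0, Elena 157, Aisha 283, Nadia 243, Diego 131.
Aisha has the most first-place votes.

Aisha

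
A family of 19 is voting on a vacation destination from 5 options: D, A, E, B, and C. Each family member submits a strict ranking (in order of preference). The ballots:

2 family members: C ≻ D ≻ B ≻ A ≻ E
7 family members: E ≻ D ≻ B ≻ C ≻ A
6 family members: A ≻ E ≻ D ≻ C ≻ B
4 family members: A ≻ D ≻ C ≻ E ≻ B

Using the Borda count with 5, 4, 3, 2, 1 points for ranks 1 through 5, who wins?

D: 2·4 + 7·4 + 6·3 + 4·4 = 70
A: 2·2 + 7·1 + 6·5 + 4·5 = 61
E: 2·1 + 7·5 + 6·4 + 4·2 = 69
B: 2·3 + 7·3 + 6·1 + 4·1 = 37
C: 2·5 + 7·2 + 6·2 + 4·3 = 48
D has the highest Borda score (70).

D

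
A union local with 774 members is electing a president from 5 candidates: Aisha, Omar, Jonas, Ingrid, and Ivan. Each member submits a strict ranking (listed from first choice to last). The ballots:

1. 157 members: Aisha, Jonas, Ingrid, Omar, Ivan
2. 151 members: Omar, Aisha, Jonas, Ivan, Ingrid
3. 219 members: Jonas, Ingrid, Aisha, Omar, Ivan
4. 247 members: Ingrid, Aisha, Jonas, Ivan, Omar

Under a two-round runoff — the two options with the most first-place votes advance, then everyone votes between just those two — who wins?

Jonas

Round 1 first-place votes: Aisha 157, Omar 151, Jonas 219, Ingrid 247, Ivan 0.
Ingrid and Jonas advance.
Runoff: Ingrid is preferred to Jonas by 247 voters; Jonas by 527.
Jonas wins the runoff.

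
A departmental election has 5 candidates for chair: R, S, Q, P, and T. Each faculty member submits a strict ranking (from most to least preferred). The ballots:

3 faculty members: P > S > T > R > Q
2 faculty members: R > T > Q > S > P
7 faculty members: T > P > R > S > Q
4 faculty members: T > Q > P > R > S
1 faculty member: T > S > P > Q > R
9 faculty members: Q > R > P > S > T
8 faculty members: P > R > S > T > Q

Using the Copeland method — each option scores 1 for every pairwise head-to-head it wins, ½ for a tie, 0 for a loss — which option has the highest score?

R: beats S, Q, and T; loses to P → score 3.
S: beats Q and T; loses to R and P → score 2.
Q: loses to R, S, P, and T → score 0.
P: beats R, S, Q, and T → score 4.
T: beats Q; loses to R, S, and P → score 1.
P has the best pairwise record.

P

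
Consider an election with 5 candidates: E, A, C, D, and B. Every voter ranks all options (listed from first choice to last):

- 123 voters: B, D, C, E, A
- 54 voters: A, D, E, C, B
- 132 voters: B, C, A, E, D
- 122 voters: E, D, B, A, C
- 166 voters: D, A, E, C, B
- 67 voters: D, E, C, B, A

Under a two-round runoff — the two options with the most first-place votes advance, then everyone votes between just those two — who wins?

Round 1 first-place votes: E 122, A 54, C 0, D 233, B 255.
B and D advance.
Runoff: B is preferred to D by 255 voters; D by 409.
D wins the runoff.

D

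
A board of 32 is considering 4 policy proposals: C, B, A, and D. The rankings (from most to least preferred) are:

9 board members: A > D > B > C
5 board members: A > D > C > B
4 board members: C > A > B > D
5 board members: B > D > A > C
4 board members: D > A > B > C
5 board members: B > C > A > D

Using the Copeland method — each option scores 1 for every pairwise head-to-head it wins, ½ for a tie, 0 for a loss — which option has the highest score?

A

C: loses to B, A, and D → score 0.
B: beats C; loses to A and D → score 1.
A: beats C, B, and D → score 3.
D: beats C and B; loses to A → score 2.
A has the best pairwise record.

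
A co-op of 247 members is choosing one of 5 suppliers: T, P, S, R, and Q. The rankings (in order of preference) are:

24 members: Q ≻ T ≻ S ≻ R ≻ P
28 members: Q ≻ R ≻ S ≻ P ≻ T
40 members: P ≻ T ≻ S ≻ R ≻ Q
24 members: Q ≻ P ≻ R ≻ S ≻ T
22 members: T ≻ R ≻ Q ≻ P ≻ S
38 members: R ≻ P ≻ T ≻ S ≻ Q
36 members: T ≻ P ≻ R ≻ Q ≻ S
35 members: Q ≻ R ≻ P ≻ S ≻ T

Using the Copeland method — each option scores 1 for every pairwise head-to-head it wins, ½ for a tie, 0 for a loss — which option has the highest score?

R

T: beats S and Q; loses to P and R → score 2.
P: beats T and S; loses to R and Q → score 2.
S: loses to T, P, R, and Q → score 0.
R: beats T, P, S, and Q → score 4.
Q: beats P and S; loses to T and R → score 2.
R has the best pairwise record.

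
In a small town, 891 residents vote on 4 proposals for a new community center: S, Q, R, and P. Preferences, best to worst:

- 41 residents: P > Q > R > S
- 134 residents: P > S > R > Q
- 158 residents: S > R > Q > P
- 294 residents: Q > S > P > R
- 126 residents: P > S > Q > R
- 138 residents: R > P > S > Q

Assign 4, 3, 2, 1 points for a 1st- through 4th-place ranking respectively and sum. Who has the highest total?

S: 41·1 + 134·3 + 158·4 + 294·3 + 126·3 + 138·2 = 2611
Q: 41·3 + 134·1 + 158·2 + 294·4 + 126·2 + 138·1 = 2139
R: 41·2 + 134·2 + 158·3 + 294·1 + 126·1 + 138·4 = 1796
P: 41·4 + 134·4 + 158·1 + 294·2 + 126·4 + 138·3 = 2364
S has the highest Borda score (2611).

S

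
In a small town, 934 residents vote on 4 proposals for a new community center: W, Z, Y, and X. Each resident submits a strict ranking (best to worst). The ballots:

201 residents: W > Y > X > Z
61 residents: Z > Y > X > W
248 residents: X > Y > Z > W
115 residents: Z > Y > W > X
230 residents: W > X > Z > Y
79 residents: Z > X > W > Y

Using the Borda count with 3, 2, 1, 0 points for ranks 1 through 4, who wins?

X

W: 201·3 + 61·0 + 248·0 + 115·1 + 230·3 + 79·1 = 1487
Z: 201·0 + 61·3 + 248·1 + 115·3 + 230·1 + 79·3 = 1243
Y: 201·2 + 61·2 + 248·2 + 115·2 + 230·0 + 79·0 = 1250
X: 201·1 + 61·1 + 248·3 + 115·0 + 230·2 + 79·2 = 1624
X has the highest Borda score (1624).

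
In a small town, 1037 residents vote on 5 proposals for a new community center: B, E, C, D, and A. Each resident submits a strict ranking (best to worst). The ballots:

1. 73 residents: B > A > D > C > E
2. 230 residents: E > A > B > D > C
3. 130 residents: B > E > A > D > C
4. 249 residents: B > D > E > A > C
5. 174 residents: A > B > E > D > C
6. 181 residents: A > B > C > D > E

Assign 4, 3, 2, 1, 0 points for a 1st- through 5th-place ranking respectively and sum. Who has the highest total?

B

B: 73·4 + 230·2 + 130·4 + 249·4 + 174·3 + 181·3 = 3333
E: 73·0 + 230·4 + 130·3 + 249·2 + 174·2 + 181·0 = 2156
C: 73·1 + 230·0 + 130·0 + 249·0 + 174·0 + 181·2 = 435
D: 73·2 + 230·1 + 130·1 + 249·3 + 174·1 + 181·1 = 1608
A: 73·3 + 230·3 + 130·2 + 249·1 + 174·4 + 181·4 = 2838
B has the highest Borda score (3333).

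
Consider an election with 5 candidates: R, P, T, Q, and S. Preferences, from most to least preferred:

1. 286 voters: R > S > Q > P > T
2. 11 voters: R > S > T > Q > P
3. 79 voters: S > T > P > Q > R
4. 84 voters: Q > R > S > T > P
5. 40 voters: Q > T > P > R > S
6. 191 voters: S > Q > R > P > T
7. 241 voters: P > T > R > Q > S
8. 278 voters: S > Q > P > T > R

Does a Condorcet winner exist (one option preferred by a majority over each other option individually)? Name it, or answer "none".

Checking pairwise contests:
P beats R 638–572.
Q beats P 890–320.
P beats T 996–214.
S beats Q 845–365.
R beats S 662–548.
Every option loses at least one head-to-head, so there is no Condorcet winner.

none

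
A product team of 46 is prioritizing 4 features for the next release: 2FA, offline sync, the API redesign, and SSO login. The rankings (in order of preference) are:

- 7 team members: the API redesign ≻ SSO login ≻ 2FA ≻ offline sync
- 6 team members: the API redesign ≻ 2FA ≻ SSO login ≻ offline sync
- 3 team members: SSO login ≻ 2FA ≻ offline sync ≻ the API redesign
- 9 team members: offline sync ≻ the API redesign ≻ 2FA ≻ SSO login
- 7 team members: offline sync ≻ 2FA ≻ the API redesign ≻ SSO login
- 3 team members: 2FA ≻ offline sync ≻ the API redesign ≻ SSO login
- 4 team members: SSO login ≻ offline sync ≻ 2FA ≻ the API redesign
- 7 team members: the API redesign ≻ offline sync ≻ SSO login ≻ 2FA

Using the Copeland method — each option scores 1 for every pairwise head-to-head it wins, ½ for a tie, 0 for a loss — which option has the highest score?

2FA: beats SSO login; loses to offline sync and the API redesign → score 1.
offline sync: beats 2FA, the API redesign, and SSO login → score 3.
the API redesign: beats 2FA and SSO login; loses to offline sync → score 2.
SSO login: loses to 2FA, offline sync, and the API redesign → score 0.
offline sync has the best pairwise record.

offline sync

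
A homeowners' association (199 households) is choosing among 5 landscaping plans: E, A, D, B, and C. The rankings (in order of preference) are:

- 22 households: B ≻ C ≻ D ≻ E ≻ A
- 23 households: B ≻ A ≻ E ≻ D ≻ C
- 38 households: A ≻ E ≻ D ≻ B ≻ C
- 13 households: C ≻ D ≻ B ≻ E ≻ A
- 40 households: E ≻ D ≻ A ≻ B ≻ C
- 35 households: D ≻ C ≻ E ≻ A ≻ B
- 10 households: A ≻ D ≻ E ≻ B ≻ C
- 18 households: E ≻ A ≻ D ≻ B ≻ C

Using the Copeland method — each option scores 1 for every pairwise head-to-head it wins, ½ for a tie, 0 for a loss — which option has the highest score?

E

E: beats A, D, B, and C → score 4.
A: beats B and C; loses to E and D → score 2.
D: beats A, B, and C; loses to E → score 3.
B: beats C; loses to E, A, and D → score 1.
C: loses to E, A, D, and B → score 0.
E has the best pairwise record.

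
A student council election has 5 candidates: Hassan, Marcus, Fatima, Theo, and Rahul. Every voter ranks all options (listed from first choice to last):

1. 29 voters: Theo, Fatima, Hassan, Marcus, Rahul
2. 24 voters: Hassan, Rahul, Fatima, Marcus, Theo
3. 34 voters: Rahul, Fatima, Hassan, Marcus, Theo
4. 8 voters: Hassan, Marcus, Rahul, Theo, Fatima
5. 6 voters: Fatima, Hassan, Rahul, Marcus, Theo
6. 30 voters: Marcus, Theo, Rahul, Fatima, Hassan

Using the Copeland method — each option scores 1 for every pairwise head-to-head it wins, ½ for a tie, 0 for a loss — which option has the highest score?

Hassan: beats Marcus, Theo, and Rahul; loses to Fatima → score 3.
Marcus: beats Theo and Rahul; loses to Hassan and Fatima → score 2.
Fatima: beats Hassan and Marcus; loses to Theo and Rahul → score 2.
Theo: beats Fatima; loses to Hassan, Marcus, and Rahul → score 1.
Rahul: beats Fatima and Theo; loses to Hassan and Marcus → score 2.
Hassan has the best pairwise record.

Hassan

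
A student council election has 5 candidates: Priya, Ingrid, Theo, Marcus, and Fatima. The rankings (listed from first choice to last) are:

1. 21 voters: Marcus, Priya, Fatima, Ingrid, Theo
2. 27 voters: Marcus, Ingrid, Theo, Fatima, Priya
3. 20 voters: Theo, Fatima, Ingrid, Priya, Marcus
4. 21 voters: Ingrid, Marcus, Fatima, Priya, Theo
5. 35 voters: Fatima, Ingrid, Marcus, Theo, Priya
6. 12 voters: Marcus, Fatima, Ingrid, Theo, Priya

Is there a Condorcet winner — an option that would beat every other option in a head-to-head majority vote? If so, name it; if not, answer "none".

Checking pairwise contests:
Ingrid beats Priya 115–21.
Fatima beats Ingrid 88–48.
Ingrid beats Theo 116–20.
Ingrid beats Marcus 76–60.
Marcus beats Fatima 81–55.
Every option loses at least one head-to-head, so there is no Condorcet winner.

none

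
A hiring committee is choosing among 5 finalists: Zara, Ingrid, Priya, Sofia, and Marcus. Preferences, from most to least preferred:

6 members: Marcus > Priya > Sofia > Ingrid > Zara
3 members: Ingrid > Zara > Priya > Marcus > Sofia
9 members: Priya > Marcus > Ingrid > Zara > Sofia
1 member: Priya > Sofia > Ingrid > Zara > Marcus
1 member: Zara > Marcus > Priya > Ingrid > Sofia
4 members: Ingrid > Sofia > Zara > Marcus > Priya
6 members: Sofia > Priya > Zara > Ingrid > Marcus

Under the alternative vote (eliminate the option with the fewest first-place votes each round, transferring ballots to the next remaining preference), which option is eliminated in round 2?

Sofia

Round 1: Zara 1, Ingrid 7, Priya 10, Sofia 6, Marcus 6. Eliminate Zara.
Round 2: Ingrid 7, Priya 10, Sofia 6, Marcus 7. Eliminate Sofia.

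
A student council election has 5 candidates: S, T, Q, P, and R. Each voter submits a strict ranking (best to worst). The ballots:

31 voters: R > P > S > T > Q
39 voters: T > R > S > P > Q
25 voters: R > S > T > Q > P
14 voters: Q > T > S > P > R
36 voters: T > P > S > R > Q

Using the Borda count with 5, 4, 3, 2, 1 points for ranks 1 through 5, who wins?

S: 31·3 + 39·3 + 25·4 + 14·3 + 36·3 = 460
T: 31·2 + 39·5 + 25·3 + 14·4 + 36·5 = 568
Q: 31·1 + 39·1 + 25·2 + 14·5 + 36·1 = 226
P: 31·4 + 39·2 + 25·1 + 14·2 + 36·4 = 399
R: 31·5 + 39·4 + 25·5 + 14·1 + 36·2 = 522
T has the highest Borda score (568).

T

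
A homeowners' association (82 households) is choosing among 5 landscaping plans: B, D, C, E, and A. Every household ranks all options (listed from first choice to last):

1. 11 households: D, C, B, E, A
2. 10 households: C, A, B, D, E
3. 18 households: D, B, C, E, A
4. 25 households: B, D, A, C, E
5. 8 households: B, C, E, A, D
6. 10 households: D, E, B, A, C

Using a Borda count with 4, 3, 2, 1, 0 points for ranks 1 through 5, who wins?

B

B: 11·2 + 10·2 + 18·3 + 25·4 + 8·4 + 10·2 = 248
D: 11·4 + 10·1 + 18·4 + 25·3 + 8·0 + 10·4 = 241
C: 11·3 + 10·4 + 18·2 + 25·1 + 8·3 + 10·0 = 158
E: 11·1 + 10·0 + 18·1 + 25·0 + 8·2 + 10·3 = 75
A: 11·0 + 10·3 + 18·0 + 25·2 + 8·1 + 10·1 = 98
B has the highest Borda score (248).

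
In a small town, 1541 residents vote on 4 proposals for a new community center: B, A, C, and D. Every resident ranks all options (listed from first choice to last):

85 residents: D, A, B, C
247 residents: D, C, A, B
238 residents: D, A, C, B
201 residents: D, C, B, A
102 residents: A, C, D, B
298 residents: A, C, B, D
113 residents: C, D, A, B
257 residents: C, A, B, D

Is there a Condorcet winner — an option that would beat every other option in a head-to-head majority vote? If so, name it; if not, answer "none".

D

D vs B: 986–555 for D.
D vs A: 884–657 for D.
D vs C: 771–770 for D.
D beats every other option head-to-head.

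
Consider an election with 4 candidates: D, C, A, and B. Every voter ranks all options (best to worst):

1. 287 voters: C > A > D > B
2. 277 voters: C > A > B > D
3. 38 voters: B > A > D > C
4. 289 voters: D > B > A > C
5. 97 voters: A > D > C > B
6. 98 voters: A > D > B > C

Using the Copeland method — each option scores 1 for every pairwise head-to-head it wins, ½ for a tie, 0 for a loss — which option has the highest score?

C

D: beats B; loses to C and A → score 1.
C: beats D, A, and B → score 3.
A: beats D and B; loses to C → score 2.
B: loses to D, C, and A → score 0.
C has the best pairwise record.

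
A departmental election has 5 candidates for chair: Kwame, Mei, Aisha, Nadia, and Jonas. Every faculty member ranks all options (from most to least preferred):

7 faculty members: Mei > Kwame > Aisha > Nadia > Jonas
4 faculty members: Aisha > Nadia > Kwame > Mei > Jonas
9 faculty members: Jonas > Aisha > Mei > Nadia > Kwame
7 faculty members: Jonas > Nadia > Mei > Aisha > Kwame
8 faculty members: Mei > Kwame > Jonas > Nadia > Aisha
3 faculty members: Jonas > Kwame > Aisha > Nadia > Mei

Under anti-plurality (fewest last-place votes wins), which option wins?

Last-place votes: Kwame 16, Mei 3, Aisha 8, Nadia 0, Jonas 11.
Nadia is ranked last by the fewest voters, so Nadia wins.

Nadia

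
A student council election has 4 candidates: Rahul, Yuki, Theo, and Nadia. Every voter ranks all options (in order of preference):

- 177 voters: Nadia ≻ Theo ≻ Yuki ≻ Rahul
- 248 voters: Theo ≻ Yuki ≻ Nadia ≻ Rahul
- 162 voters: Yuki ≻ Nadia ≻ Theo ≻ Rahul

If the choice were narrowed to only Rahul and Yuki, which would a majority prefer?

Voters preferring Rahul to Yuki: 0; preferring Yuki to Rahul: 587.
Yuki wins the head-to-head.

Yuki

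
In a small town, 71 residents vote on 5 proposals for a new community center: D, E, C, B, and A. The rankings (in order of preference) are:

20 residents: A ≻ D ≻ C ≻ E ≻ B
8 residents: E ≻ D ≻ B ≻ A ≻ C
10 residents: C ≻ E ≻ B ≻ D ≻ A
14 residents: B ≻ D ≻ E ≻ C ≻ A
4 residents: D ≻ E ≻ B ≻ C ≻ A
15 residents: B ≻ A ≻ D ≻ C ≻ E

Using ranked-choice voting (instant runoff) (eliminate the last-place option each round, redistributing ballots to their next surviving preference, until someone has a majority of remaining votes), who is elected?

E

Round 1: D 4, E 8, C 10, B 29, A 20. Eliminate D.
Round 2: E 12, C 10, B 29, A 20. Eliminate C.
Round 3: E 22, B 29, A 20. Eliminate A.
Round 4: E 42, B 29. E has a majority.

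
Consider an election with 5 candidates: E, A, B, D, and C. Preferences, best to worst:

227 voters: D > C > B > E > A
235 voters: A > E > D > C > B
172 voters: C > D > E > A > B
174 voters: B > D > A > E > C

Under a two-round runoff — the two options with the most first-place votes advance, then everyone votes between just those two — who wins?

D

Round 1 first-place votes: E 0, A 235, B 174, D 227, C 172.
A and D advance.
Runoff: A is preferred to D by 235 voters; D by 573.
D wins the runoff.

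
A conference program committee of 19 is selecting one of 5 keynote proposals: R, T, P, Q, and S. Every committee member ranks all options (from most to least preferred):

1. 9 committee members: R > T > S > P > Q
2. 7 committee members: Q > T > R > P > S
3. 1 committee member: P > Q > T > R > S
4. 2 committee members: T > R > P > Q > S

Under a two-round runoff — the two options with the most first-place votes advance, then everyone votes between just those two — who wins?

R

Round 1 first-place votes: R 9, T 2, P 1, Q 7, S 0.
R and Q advance.
Runoff: R is preferred to Q by 11 voters; Q by 8.
R wins the runoff.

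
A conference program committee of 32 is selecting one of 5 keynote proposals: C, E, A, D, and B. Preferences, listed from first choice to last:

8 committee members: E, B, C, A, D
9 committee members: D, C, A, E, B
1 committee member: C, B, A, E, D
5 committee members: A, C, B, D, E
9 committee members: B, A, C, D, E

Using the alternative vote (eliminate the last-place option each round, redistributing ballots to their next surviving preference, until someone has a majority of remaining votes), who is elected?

Round 1: C 1, E 8, A 5, D 9, B 9. Eliminate C.
Round 2: E 8, A 5, D 9, B 10. Eliminate A.
Round 3: E 8, D 9, B 15. Eliminate E.
Round 4: D 9, B 23. B has a majority.

B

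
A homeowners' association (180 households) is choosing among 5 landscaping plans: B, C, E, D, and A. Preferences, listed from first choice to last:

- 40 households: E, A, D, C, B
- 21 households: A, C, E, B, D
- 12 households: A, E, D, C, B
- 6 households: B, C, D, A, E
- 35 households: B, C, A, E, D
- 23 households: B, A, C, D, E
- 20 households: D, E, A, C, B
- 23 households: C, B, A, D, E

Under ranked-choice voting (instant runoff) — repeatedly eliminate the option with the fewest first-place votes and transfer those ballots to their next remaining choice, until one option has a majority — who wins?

Round 1: B 64, C 23, E 40, D 20, A 33. Eliminate D.
Round 2: B 64, C 23, E 60, A 33. Eliminate C.
Round 3: B 87, E 60, A 33. Eliminate A.
Round 4: B 87, E 93. E has a majority.

E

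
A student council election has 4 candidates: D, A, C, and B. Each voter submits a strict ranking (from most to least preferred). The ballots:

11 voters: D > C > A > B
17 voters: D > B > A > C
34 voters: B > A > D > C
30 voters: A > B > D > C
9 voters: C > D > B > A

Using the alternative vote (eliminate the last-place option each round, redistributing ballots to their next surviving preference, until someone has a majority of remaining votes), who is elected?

Round 1: D 28, A 30, C 9, B 34. Eliminate C.
Round 2: D 37, A 30, B 34. Eliminate A.
Round 3: D 37, B 64. B has a majority.

B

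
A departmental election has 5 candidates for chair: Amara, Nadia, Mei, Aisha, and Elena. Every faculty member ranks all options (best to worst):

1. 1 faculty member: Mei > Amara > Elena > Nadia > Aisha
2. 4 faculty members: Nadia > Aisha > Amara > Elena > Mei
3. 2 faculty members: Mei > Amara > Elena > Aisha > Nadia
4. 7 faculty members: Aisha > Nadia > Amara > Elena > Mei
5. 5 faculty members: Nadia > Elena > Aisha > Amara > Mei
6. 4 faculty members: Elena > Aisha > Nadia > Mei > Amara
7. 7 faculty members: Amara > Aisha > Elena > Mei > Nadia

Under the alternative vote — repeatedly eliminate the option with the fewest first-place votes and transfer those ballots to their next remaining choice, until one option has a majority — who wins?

Aisha

Round 1: Amara 7, Nadia 9, Mei 3, Aisha 7, Elena 4. Eliminate Mei.
Round 2: Amara 10, Nadia 9, Aisha 7, Elena 4. Eliminate Elena.
Round 3: Amara 10, Nadia 9, Aisha 11. Eliminate Nadia.
Round 4: Amara 10, Aisha 20. Aisha has a majority.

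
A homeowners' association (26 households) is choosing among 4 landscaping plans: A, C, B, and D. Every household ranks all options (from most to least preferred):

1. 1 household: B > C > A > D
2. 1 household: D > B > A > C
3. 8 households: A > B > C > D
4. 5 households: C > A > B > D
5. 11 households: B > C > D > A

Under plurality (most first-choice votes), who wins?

B

First-place votes: A 8, C 5, B 12, D 1.
B has the most first-place votes.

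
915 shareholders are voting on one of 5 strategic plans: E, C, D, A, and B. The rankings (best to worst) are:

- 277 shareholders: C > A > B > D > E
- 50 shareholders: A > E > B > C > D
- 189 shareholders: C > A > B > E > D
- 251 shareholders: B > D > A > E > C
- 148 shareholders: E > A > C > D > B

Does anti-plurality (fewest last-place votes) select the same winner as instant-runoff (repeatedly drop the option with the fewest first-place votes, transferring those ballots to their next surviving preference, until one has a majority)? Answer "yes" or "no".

Anti-plurality — last-place votes: E 277, C 251, D 239, A 0, B 148. Winner: A.
Instant-runoff — R1 E 148, C 466, D 0, A 50, B 251 (C winner). Winner: C.
The two methods disagree.

no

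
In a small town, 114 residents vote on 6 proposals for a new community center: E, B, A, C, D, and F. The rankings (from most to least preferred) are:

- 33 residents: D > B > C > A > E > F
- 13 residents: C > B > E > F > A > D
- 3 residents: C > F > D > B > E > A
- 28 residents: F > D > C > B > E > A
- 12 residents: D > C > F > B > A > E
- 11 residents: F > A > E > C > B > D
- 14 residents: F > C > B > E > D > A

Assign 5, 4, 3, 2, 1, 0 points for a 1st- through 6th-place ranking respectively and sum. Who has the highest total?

E: 33·1 + 13·3 + 3·1 + 28·1 + 12·0 + 11·3 + 14·2 = 164
B: 33·4 + 13·4 + 3·2 + 28·2 + 12·2 + 11·1 + 14·3 = 323
A: 33·2 + 13·1 + 3·0 + 28·0 + 12·1 + 11·4 + 14·0 = 135
C: 33·3 + 13·5 + 3·5 + 28·3 + 12·4 + 11·2 + 14·4 = 389
D: 33·5 + 13·0 + 3·3 + 28·4 + 12·5 + 11·0 + 14·1 = 360
F: 33·0 + 13·2 + 3·4 + 28·5 + 12·3 + 11·5 + 14·5 = 339
C has the highest Borda score (389).

C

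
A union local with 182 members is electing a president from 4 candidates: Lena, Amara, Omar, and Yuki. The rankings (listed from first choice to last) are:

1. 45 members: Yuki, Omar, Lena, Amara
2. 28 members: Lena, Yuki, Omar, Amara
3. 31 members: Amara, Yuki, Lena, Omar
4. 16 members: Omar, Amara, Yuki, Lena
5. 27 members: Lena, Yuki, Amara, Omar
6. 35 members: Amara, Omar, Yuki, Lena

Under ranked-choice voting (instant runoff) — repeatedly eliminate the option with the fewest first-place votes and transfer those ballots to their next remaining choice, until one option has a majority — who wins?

Round 1: Lena 55, Amara 66, Omar 16, Yuki 45. Eliminate Omar.
Round 2: Lena 55, Amara 82, Yuki 45. Eliminate Yuki.
Round 3: Lena 100, Amara 82. Lena has a majority.

Lena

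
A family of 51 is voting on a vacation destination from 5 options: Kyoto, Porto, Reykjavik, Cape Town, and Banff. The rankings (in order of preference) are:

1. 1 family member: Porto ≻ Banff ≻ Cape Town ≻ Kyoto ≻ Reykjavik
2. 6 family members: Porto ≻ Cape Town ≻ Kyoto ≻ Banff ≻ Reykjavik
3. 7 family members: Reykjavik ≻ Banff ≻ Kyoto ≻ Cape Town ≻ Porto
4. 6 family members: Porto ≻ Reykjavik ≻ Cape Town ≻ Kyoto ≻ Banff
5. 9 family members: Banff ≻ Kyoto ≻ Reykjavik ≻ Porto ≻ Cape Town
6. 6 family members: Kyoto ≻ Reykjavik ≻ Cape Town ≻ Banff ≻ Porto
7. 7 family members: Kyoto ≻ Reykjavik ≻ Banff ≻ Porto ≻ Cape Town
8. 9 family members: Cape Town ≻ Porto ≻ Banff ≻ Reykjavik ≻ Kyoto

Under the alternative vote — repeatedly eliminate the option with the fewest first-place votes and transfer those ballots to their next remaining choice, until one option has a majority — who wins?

Banff

Round 1: Kyoto 13, Porto 13, Reykjavik 7, Cape Town 9, Banff 9. Eliminate Reykjavik.
Round 2: Kyoto 13, Porto 13, Cape Town 9, Banff 16. Eliminate Cape Town.
Round 3: Kyoto 13, Porto 22, Banff 16. Eliminate Kyoto.
Round 4: Porto 22, Banff 29. Banff has a majority.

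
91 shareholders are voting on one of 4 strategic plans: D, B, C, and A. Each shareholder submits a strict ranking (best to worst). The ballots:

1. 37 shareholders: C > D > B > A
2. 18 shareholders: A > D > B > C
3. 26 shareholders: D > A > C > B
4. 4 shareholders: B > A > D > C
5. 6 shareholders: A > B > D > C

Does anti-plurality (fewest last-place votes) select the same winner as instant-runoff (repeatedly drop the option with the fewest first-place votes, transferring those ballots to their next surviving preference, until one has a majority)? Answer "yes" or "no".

Anti-plurality — last-place votes: D 0, B 26, C 28, A 37. Winner: D.
Instant-runoff — R1 D 26, B 4, C 37, A 24 (B out); R2 D 26, C 37, A 28 (D out); R3 C 37, A 54 (A winner). Winner: A.
The two methods disagree.

no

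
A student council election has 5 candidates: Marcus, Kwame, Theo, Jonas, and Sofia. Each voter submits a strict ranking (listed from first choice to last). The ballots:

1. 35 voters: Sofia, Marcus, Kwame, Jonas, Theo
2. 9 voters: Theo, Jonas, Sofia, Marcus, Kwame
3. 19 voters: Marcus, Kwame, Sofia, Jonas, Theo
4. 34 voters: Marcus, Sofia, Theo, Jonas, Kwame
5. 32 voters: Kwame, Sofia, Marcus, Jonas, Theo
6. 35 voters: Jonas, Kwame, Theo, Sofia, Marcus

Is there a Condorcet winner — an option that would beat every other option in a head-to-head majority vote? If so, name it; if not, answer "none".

none

Checking pairwise contests:
Sofia beats Marcus 111–53.
Marcus beats Kwame 97–67.
Marcus beats Theo 120–44.
Marcus beats Jonas 120–44.
Kwame beats Sofia 86–78.
Every option loses at least one head-to-head, so there is no Condorcet winner.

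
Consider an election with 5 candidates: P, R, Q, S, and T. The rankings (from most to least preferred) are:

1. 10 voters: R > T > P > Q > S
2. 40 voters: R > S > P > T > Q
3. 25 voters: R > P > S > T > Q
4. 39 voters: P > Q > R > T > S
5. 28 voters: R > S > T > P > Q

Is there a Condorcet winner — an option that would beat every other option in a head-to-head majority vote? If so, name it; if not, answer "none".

R

R vs P: 103–39 for R.
R vs Q: 103–39 for R.
R vs S: 142–0 for R.
R vs T: 142–0 for R.
R beats every other option head-to-head.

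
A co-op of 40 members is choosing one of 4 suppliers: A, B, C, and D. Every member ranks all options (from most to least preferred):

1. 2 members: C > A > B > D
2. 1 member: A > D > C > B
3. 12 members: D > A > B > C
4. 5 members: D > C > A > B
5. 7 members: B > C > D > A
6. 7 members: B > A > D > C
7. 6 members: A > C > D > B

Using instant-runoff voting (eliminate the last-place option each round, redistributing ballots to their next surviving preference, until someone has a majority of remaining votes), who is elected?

D

Round 1: A 7, B 14, C 2, D 17. Eliminate C.
Round 2: A 9, B 14, D 17. Eliminate A.
Round 3: B 16, D 24. D has a majority.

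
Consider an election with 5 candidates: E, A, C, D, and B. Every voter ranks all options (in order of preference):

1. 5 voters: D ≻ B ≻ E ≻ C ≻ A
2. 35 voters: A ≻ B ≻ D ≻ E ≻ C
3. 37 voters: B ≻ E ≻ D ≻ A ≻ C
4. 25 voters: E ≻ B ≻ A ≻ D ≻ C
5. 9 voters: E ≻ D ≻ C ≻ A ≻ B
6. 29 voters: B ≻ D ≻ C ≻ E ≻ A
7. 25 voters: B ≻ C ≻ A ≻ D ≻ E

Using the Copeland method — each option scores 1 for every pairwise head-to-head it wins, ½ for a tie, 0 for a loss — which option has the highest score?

B

E: beats A and C; loses to D and B → score 2.
A: beats C and D; loses to E and B → score 2.
C: loses to E, A, D, and B → score 0.
D: beats E and C; loses to A and B → score 2.
B: beats E, A, C, and D → score 4.
B has the best pairwise record.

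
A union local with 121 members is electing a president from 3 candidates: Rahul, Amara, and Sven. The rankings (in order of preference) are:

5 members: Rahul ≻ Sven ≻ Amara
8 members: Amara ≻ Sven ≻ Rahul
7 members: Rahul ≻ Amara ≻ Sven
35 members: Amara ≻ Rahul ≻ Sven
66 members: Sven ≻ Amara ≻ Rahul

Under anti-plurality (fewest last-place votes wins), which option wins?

Amara

Last-place votes: Rahul 74, Amara 5, Sven 42.
Amara is ranked last by the fewest voters, so Amara wins.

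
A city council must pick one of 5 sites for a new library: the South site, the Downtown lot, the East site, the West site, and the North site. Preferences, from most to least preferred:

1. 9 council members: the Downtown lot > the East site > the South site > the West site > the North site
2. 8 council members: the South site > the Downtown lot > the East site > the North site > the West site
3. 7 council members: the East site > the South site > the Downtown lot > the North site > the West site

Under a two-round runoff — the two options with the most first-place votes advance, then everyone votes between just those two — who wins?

Round 1 first-place votes: the South site 8, the Downtown lot 9, the East site 7, the West site 0, the North site 0.
the Downtown lot and the South site advance.
Runoff: the Downtown lot is preferred to the South site by 9 voters; the South site by 15.
the South site wins the runoff.

the South site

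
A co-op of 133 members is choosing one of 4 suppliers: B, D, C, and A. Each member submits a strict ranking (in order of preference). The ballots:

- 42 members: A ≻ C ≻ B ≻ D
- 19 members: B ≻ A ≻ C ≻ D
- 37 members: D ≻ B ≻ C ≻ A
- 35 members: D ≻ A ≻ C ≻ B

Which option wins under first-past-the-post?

First-place votes: B 19, D 72, C 0, A 42.
D has the most first-place votes.

D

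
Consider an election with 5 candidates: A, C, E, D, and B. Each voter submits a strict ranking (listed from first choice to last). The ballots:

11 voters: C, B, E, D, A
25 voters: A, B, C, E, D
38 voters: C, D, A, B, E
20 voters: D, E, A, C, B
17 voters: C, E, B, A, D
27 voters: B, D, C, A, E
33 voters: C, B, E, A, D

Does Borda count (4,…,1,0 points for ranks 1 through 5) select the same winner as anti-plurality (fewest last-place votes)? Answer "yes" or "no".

Borda — scores: A 293, C 520, E 224, D 286, B 387. Winner: C.
Anti-plurality — last-place votes: A 11, C 0, E 65, D 75, B 20. Winner: C.
The two methods agree.

yes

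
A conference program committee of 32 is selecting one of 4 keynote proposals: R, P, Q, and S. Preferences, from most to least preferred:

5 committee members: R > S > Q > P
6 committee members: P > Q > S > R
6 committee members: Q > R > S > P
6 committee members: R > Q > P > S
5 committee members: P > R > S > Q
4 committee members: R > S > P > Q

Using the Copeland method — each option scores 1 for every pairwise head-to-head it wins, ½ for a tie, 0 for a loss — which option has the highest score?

R

R: beats P, Q, and S → score 3.
P: beats S; loses to R and Q → score 1.
Q: beats P and S; loses to R → score 2.
S: loses to R, P, and Q → score 0.
R has the best pairwise record.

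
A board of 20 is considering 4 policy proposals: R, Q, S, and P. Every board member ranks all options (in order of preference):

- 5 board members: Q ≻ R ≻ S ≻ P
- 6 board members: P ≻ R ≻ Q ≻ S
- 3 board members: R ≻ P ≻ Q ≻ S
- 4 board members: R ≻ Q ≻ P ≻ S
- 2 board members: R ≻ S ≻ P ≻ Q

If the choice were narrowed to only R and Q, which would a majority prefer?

Voters preferring R to Q: 15; preferring Q to R: 5.
R wins the head-to-head.

R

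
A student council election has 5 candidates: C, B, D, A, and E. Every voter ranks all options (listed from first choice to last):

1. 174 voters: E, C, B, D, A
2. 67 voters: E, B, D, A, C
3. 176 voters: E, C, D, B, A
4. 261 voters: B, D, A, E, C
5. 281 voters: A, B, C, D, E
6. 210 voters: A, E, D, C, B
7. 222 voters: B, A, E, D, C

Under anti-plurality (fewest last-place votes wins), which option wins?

Last-place votes: C 550, B 210, D 0, A 350, E 281.
D is ranked last by the fewest voters, so D wins.

D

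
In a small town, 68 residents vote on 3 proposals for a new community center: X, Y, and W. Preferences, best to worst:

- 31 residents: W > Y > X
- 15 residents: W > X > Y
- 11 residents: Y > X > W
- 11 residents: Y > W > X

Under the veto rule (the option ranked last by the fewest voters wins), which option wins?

Last-place votes: X 42, Y 15, W 11.
W is ranked last by the fewest voters, so W wins.

W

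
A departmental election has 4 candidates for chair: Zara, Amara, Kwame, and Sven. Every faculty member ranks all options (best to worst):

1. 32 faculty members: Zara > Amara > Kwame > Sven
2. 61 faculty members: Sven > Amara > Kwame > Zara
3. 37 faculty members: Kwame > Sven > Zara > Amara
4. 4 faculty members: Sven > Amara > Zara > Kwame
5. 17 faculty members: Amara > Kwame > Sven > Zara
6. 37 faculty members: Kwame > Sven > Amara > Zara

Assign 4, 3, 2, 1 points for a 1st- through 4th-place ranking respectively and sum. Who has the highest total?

Zara: 32·4 + 61·1 + 37·2 + 4·2 + 17·1 + 37·1 = 325
Amara: 32·3 + 61·3 + 37·1 + 4·3 + 17·4 + 37·2 = 470
Kwame: 32·2 + 61·2 + 37·4 + 4·1 + 17·3 + 37·4 = 537
Sven: 32·1 + 61·4 + 37·3 + 4·4 + 17·2 + 37·3 = 548
Sven has the highest Borda score (548).

Sven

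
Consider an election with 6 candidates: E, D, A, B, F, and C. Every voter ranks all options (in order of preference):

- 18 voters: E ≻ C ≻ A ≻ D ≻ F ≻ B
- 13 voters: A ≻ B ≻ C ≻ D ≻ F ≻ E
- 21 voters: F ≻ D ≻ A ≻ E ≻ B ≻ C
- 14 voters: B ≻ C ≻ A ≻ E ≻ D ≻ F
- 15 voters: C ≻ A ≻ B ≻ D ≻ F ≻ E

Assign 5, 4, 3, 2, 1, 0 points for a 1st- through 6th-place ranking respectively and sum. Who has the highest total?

E: 18·5 + 13·0 + 21·2 + 14·2 + 15·0 = 160
D: 18·2 + 13·2 + 21·4 + 14·1 + 15·2 = 190
A: 18·3 + 13·5 + 21·3 + 14·3 + 15·4 = 284
B: 18·0 + 13·4 + 21·1 + 14·5 + 15·3 = 188
F: 18·1 + 13·1 + 21·5 + 14·0 + 15·1 = 151
C: 18·4 + 13·3 + 21·0 + 14·4 + 15·5 = 242
A has the highest Borda score (284).

A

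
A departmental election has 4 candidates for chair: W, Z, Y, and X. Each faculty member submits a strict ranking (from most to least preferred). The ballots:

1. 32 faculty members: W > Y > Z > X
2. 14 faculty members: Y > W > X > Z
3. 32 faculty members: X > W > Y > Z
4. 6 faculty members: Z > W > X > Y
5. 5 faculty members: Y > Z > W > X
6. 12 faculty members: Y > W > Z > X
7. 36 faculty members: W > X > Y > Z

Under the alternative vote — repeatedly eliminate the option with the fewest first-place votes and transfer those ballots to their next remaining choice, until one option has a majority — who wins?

Round 1: W 68, Z 6, Y 31, X 32. Eliminate Z.
Round 2: W 74, Y 31, X 32. W has a majority.

W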